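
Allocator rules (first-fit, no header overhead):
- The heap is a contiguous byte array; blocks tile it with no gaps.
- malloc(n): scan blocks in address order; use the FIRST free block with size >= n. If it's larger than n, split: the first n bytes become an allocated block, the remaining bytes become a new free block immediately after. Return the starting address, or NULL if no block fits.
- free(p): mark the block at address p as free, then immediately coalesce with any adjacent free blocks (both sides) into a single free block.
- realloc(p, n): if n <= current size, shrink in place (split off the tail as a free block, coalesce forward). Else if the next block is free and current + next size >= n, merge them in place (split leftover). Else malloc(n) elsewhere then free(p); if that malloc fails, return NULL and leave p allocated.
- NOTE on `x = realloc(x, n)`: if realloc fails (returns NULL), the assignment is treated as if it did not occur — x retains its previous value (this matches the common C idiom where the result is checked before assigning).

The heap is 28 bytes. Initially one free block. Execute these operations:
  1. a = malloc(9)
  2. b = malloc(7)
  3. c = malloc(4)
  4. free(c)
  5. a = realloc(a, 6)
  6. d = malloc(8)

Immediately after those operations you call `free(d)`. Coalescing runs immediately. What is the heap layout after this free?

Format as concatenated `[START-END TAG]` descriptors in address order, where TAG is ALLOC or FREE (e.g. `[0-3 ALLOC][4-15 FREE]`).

Answer: [0-5 ALLOC][6-8 FREE][9-15 ALLOC][16-27 FREE]

Derivation:
Op 1: a = malloc(9) -> a = 0; heap: [0-8 ALLOC][9-27 FREE]
Op 2: b = malloc(7) -> b = 9; heap: [0-8 ALLOC][9-15 ALLOC][16-27 FREE]
Op 3: c = malloc(4) -> c = 16; heap: [0-8 ALLOC][9-15 ALLOC][16-19 ALLOC][20-27 FREE]
Op 4: free(c) -> (freed c); heap: [0-8 ALLOC][9-15 ALLOC][16-27 FREE]
Op 5: a = realloc(a, 6) -> a = 0; heap: [0-5 ALLOC][6-8 FREE][9-15 ALLOC][16-27 FREE]
Op 6: d = malloc(8) -> d = 16; heap: [0-5 ALLOC][6-8 FREE][9-15 ALLOC][16-23 ALLOC][24-27 FREE]
free(d): d = 16 -> block [16-23 ALLOC]; mark free, coalesce with adjacent free neighbors -> [0-5 ALLOC][6-8 FREE][9-15 ALLOC][16-27 FREE]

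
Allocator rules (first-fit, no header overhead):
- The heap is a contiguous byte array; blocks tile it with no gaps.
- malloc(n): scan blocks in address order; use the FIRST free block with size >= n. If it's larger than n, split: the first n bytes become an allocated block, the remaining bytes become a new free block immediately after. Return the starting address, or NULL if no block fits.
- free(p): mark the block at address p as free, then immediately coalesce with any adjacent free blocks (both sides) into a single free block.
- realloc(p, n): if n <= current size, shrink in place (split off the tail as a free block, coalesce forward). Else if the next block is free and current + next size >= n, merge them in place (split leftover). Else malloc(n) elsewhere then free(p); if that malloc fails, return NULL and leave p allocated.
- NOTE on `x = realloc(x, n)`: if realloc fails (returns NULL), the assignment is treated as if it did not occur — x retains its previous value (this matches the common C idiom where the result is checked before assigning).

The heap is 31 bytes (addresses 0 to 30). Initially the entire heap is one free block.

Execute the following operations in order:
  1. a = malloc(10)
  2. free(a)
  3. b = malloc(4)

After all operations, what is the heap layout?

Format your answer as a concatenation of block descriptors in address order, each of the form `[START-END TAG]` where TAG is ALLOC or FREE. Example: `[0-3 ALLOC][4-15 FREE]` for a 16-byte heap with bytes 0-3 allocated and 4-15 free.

Op 1: a = malloc(10) -> a = 0; heap: [0-9 ALLOC][10-30 FREE]
Op 2: free(a) -> (freed a); heap: [0-30 FREE]
Op 3: b = malloc(4) -> b = 0; heap: [0-3 ALLOC][4-30 FREE]

Answer: [0-3 ALLOC][4-30 FREE]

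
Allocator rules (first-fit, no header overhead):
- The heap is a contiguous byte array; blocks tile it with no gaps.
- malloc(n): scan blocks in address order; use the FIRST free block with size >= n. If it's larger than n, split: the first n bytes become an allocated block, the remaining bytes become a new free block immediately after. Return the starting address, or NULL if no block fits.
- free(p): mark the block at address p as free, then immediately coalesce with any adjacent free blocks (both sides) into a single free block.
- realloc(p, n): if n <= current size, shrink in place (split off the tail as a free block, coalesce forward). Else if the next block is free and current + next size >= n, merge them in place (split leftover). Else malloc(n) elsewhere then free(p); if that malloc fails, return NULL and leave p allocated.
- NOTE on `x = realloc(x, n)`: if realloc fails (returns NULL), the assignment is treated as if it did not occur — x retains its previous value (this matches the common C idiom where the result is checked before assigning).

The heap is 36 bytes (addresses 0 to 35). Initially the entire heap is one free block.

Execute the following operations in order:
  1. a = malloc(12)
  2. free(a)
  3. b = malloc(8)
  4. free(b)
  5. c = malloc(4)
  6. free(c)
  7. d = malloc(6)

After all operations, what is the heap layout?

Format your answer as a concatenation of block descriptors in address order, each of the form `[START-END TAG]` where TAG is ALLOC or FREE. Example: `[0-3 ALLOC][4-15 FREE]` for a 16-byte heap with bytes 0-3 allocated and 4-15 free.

Op 1: a = malloc(12) -> a = 0; heap: [0-11 ALLOC][12-35 FREE]
Op 2: free(a) -> (freed a); heap: [0-35 FREE]
Op 3: b = malloc(8) -> b = 0; heap: [0-7 ALLOC][8-35 FREE]
Op 4: free(b) -> (freed b); heap: [0-35 FREE]
Op 5: c = malloc(4) -> c = 0; heap: [0-3 ALLOC][4-35 FREE]
Op 6: free(c) -> (freed c); heap: [0-35 FREE]
Op 7: d = malloc(6) -> d = 0; heap: [0-5 ALLOC][6-35 FREE]

Answer: [0-5 ALLOC][6-35 FREE]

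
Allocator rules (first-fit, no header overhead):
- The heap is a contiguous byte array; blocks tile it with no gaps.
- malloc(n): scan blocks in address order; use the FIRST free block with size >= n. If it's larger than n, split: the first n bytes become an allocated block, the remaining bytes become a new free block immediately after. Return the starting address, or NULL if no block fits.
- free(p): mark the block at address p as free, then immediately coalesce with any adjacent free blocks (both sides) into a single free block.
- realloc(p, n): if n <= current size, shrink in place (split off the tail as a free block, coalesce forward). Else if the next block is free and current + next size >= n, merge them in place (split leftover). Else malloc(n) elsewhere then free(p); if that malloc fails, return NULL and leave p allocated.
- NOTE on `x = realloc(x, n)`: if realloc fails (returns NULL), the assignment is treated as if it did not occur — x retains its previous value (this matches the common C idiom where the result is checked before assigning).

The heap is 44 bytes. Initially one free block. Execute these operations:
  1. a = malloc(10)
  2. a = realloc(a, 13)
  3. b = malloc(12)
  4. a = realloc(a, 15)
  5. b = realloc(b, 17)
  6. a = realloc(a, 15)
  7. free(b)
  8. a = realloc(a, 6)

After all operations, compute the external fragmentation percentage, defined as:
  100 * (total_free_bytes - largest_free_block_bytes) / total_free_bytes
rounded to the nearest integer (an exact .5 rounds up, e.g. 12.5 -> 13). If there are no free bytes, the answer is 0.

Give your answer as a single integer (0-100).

Answer: 34

Derivation:
Op 1: a = malloc(10) -> a = 0; heap: [0-9 ALLOC][10-43 FREE]
Op 2: a = realloc(a, 13) -> a = 0; heap: [0-12 ALLOC][13-43 FREE]
Op 3: b = malloc(12) -> b = 13; heap: [0-12 ALLOC][13-24 ALLOC][25-43 FREE]
Op 4: a = realloc(a, 15) -> a = 25; heap: [0-12 FREE][13-24 ALLOC][25-39 ALLOC][40-43 FREE]
Op 5: b = realloc(b, 17) -> NULL (b unchanged); heap: [0-12 FREE][13-24 ALLOC][25-39 ALLOC][40-43 FREE]
Op 6: a = realloc(a, 15) -> a = 25; heap: [0-12 FREE][13-24 ALLOC][25-39 ALLOC][40-43 FREE]
Op 7: free(b) -> (freed b); heap: [0-24 FREE][25-39 ALLOC][40-43 FREE]
Op 8: a = realloc(a, 6) -> a = 25; heap: [0-24 FREE][25-30 ALLOC][31-43 FREE]
Free blocks: [25 13] total_free=38 largest=25 -> 100*(38-25)/38 = 1300/38 ≈ 34.211 -> rounds to 34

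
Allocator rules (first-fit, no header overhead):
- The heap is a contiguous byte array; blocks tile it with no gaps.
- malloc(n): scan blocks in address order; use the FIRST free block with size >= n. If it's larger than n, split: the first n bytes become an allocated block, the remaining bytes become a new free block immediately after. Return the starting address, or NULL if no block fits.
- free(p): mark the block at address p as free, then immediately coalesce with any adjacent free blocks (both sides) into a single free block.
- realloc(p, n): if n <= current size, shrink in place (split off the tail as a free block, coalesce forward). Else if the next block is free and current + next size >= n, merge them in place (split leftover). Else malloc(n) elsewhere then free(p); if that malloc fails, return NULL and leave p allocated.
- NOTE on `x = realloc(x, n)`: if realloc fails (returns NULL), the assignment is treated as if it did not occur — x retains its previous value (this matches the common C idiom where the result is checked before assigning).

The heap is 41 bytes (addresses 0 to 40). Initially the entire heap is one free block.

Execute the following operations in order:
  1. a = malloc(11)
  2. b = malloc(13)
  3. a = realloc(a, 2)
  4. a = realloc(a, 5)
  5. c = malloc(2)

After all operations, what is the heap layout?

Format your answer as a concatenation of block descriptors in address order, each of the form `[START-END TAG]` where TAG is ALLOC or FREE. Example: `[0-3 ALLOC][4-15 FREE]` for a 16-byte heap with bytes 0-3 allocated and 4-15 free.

Answer: [0-4 ALLOC][5-6 ALLOC][7-10 FREE][11-23 ALLOC][24-40 FREE]

Derivation:
Op 1: a = malloc(11) -> a = 0; heap: [0-10 ALLOC][11-40 FREE]
Op 2: b = malloc(13) -> b = 11; heap: [0-10 ALLOC][11-23 ALLOC][24-40 FREE]
Op 3: a = realloc(a, 2) -> a = 0; heap: [0-1 ALLOC][2-10 FREE][11-23 ALLOC][24-40 FREE]
Op 4: a = realloc(a, 5) -> a = 0; heap: [0-4 ALLOC][5-10 FREE][11-23 ALLOC][24-40 FREE]
Op 5: c = malloc(2) -> c = 5; heap: [0-4 ALLOC][5-6 ALLOC][7-10 FREE][11-23 ALLOC][24-40 FREE]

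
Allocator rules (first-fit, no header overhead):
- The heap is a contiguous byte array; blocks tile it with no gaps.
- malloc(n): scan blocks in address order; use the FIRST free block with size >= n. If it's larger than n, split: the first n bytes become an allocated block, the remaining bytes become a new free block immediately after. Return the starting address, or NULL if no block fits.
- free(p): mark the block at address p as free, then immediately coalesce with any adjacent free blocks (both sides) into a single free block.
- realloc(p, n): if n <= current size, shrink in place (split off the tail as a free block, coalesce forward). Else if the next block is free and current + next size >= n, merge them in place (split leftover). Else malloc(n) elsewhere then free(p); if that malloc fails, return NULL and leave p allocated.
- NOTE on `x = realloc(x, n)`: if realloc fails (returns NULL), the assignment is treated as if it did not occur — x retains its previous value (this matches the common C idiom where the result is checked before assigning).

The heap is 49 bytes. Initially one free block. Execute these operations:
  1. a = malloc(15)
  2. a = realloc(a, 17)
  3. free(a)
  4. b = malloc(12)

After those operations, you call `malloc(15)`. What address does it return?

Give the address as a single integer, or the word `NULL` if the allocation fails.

Answer: 12

Derivation:
Op 1: a = malloc(15) -> a = 0; heap: [0-14 ALLOC][15-48 FREE]
Op 2: a = realloc(a, 17) -> a = 0; heap: [0-16 ALLOC][17-48 FREE]
Op 3: free(a) -> (freed a); heap: [0-48 FREE]
Op 4: b = malloc(12) -> b = 0; heap: [0-11 ALLOC][12-48 FREE]
malloc(15): first-fit scan over [0-11 ALLOC][12-48 FREE] -> 12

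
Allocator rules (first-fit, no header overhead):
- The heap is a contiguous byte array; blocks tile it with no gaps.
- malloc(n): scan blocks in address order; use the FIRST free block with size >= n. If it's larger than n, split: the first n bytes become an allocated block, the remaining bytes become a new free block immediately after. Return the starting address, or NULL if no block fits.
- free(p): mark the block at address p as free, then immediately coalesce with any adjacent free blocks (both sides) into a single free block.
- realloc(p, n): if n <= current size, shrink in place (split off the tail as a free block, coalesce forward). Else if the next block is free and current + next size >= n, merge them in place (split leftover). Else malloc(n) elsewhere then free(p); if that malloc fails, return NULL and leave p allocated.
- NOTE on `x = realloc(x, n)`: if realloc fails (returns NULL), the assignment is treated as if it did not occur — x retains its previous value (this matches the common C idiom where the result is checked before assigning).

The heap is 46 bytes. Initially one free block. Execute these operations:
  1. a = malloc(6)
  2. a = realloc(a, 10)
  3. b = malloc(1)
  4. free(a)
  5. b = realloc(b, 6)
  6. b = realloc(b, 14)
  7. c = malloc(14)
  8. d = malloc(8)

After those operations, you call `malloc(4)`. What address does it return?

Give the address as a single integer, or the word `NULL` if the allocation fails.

Op 1: a = malloc(6) -> a = 0; heap: [0-5 ALLOC][6-45 FREE]
Op 2: a = realloc(a, 10) -> a = 0; heap: [0-9 ALLOC][10-45 FREE]
Op 3: b = malloc(1) -> b = 10; heap: [0-9 ALLOC][10-10 ALLOC][11-45 FREE]
Op 4: free(a) -> (freed a); heap: [0-9 FREE][10-10 ALLOC][11-45 FREE]
Op 5: b = realloc(b, 6) -> b = 10; heap: [0-9 FREE][10-15 ALLOC][16-45 FREE]
Op 6: b = realloc(b, 14) -> b = 10; heap: [0-9 FREE][10-23 ALLOC][24-45 FREE]
Op 7: c = malloc(14) -> c = 24; heap: [0-9 FREE][10-23 ALLOC][24-37 ALLOC][38-45 FREE]
Op 8: d = malloc(8) -> d = 0; heap: [0-7 ALLOC][8-9 FREE][10-23 ALLOC][24-37 ALLOC][38-45 FREE]
malloc(4): first-fit scan over [0-7 ALLOC][8-9 FREE][10-23 ALLOC][24-37 ALLOC][38-45 FREE] -> 38

Answer: 38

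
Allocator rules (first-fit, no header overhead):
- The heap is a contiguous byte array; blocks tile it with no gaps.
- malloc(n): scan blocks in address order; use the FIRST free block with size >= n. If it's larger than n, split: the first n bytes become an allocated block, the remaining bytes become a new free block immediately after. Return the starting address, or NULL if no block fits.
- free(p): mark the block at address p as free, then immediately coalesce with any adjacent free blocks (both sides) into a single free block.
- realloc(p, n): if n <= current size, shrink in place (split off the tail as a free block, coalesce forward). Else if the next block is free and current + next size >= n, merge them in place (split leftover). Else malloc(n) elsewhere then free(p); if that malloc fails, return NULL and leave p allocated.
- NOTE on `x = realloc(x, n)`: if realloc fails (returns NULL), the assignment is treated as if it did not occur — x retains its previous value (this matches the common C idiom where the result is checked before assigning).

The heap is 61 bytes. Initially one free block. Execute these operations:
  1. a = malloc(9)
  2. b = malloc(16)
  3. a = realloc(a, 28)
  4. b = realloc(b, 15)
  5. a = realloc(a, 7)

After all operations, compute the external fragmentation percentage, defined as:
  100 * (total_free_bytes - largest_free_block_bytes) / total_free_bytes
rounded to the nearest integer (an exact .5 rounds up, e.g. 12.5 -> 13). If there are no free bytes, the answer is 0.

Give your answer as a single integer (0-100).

Answer: 26

Derivation:
Op 1: a = malloc(9) -> a = 0; heap: [0-8 ALLOC][9-60 FREE]
Op 2: b = malloc(16) -> b = 9; heap: [0-8 ALLOC][9-24 ALLOC][25-60 FREE]
Op 3: a = realloc(a, 28) -> a = 25; heap: [0-8 FREE][9-24 ALLOC][25-52 ALLOC][53-60 FREE]
Op 4: b = realloc(b, 15) -> b = 9; heap: [0-8 FREE][9-23 ALLOC][24-24 FREE][25-52 ALLOC][53-60 FREE]
Op 5: a = realloc(a, 7) -> a = 25; heap: [0-8 FREE][9-23 ALLOC][24-24 FREE][25-31 ALLOC][32-60 FREE]
Free blocks: [9 1 29] total_free=39 largest=29 -> 100*(39-29)/39 = 1000/39 ≈ 25.641 -> rounds to 26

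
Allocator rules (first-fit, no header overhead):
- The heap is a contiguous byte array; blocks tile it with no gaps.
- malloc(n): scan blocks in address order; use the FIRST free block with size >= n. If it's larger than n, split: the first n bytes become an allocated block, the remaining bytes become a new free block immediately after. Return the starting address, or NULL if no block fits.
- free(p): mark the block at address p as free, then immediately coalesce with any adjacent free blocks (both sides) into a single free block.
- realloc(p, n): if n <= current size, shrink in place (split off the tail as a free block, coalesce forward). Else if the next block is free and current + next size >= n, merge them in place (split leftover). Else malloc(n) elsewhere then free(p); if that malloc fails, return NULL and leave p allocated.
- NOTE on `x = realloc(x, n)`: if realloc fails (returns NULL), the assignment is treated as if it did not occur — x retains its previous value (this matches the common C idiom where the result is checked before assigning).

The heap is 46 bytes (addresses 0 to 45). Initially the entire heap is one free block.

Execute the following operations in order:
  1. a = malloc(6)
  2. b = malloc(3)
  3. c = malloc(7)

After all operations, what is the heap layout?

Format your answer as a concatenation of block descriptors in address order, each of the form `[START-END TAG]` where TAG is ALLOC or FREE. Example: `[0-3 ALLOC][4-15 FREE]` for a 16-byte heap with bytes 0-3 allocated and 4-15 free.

Op 1: a = malloc(6) -> a = 0; heap: [0-5 ALLOC][6-45 FREE]
Op 2: b = malloc(3) -> b = 6; heap: [0-5 ALLOC][6-8 ALLOC][9-45 FREE]
Op 3: c = malloc(7) -> c = 9; heap: [0-5 ALLOC][6-8 ALLOC][9-15 ALLOC][16-45 FREE]

Answer: [0-5 ALLOC][6-8 ALLOC][9-15 ALLOC][16-45 FREE]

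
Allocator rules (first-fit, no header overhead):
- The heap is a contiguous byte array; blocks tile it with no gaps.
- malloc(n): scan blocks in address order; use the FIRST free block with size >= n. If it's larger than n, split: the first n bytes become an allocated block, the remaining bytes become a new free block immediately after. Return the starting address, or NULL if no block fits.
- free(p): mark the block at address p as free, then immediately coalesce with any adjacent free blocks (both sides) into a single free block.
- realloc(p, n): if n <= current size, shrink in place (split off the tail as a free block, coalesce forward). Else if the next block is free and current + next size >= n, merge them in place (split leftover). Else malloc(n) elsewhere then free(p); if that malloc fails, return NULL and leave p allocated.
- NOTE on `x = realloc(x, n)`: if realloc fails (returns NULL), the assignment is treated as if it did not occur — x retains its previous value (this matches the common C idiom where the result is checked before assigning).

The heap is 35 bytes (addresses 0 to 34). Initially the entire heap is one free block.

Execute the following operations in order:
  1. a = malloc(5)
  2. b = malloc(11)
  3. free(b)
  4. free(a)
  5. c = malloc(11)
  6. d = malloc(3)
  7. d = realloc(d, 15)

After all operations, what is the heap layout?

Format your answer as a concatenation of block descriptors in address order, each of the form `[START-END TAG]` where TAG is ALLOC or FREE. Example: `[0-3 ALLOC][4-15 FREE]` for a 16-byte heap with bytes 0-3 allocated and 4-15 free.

Answer: [0-10 ALLOC][11-25 ALLOC][26-34 FREE]

Derivation:
Op 1: a = malloc(5) -> a = 0; heap: [0-4 ALLOC][5-34 FREE]
Op 2: b = malloc(11) -> b = 5; heap: [0-4 ALLOC][5-15 ALLOC][16-34 FREE]
Op 3: free(b) -> (freed b); heap: [0-4 ALLOC][5-34 FREE]
Op 4: free(a) -> (freed a); heap: [0-34 FREE]
Op 5: c = malloc(11) -> c = 0; heap: [0-10 ALLOC][11-34 FREE]
Op 6: d = malloc(3) -> d = 11; heap: [0-10 ALLOC][11-13 ALLOC][14-34 FREE]
Op 7: d = realloc(d, 15) -> d = 11; heap: [0-10 ALLOC][11-25 ALLOC][26-34 FREE]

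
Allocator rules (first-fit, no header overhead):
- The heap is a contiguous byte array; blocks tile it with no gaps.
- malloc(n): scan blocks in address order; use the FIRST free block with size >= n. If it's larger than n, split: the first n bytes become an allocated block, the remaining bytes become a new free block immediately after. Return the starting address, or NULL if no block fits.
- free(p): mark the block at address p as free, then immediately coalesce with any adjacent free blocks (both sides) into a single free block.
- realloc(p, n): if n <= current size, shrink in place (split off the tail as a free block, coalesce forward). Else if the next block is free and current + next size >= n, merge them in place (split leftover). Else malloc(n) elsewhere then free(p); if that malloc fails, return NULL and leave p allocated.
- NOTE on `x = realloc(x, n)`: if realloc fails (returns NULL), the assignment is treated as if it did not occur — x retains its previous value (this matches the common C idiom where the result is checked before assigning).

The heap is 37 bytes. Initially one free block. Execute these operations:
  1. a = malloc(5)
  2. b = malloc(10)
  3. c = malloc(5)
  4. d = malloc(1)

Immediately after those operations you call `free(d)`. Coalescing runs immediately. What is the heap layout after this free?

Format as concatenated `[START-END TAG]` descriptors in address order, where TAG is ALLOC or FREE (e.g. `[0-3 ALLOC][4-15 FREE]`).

Op 1: a = malloc(5) -> a = 0; heap: [0-4 ALLOC][5-36 FREE]
Op 2: b = malloc(10) -> b = 5; heap: [0-4 ALLOC][5-14 ALLOC][15-36 FREE]
Op 3: c = malloc(5) -> c = 15; heap: [0-4 ALLOC][5-14 ALLOC][15-19 ALLOC][20-36 FREE]
Op 4: d = malloc(1) -> d = 20; heap: [0-4 ALLOC][5-14 ALLOC][15-19 ALLOC][20-20 ALLOC][21-36 FREE]
free(d): d = 20 -> block [20-20 ALLOC]; mark free, coalesce with adjacent free neighbors -> [0-4 ALLOC][5-14 ALLOC][15-19 ALLOC][20-36 FREE]

Answer: [0-4 ALLOC][5-14 ALLOC][15-19 ALLOC][20-36 FREE]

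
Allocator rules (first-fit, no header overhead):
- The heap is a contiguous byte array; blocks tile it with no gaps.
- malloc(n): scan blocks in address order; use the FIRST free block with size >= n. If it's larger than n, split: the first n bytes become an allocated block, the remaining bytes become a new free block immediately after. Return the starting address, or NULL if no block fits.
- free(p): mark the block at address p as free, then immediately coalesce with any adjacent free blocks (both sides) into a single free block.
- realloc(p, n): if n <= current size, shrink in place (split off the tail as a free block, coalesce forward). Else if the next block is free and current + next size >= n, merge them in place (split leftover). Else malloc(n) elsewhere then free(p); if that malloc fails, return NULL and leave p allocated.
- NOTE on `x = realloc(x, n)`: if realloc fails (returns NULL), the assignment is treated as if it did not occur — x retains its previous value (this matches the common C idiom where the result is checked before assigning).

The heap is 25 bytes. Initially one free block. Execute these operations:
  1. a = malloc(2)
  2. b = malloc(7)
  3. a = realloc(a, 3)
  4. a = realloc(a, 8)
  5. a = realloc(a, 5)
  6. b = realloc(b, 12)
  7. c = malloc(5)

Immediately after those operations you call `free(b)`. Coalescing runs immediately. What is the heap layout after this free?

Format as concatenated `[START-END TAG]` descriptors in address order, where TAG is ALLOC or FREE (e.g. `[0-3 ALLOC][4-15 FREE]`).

Answer: [0-8 FREE][9-13 ALLOC][14-18 ALLOC][19-24 FREE]

Derivation:
Op 1: a = malloc(2) -> a = 0; heap: [0-1 ALLOC][2-24 FREE]
Op 2: b = malloc(7) -> b = 2; heap: [0-1 ALLOC][2-8 ALLOC][9-24 FREE]
Op 3: a = realloc(a, 3) -> a = 9; heap: [0-1 FREE][2-8 ALLOC][9-11 ALLOC][12-24 FREE]
Op 4: a = realloc(a, 8) -> a = 9; heap: [0-1 FREE][2-8 ALLOC][9-16 ALLOC][17-24 FREE]
Op 5: a = realloc(a, 5) -> a = 9; heap: [0-1 FREE][2-8 ALLOC][9-13 ALLOC][14-24 FREE]
Op 6: b = realloc(b, 12) -> NULL (b unchanged); heap: [0-1 FREE][2-8 ALLOC][9-13 ALLOC][14-24 FREE]
Op 7: c = malloc(5) -> c = 14; heap: [0-1 FREE][2-8 ALLOC][9-13 ALLOC][14-18 ALLOC][19-24 FREE]
free(b): b = 2 -> block [2-8 ALLOC]; mark free, coalesce with adjacent free neighbors -> [0-8 FREE][9-13 ALLOC][14-18 ALLOC][19-24 FREE]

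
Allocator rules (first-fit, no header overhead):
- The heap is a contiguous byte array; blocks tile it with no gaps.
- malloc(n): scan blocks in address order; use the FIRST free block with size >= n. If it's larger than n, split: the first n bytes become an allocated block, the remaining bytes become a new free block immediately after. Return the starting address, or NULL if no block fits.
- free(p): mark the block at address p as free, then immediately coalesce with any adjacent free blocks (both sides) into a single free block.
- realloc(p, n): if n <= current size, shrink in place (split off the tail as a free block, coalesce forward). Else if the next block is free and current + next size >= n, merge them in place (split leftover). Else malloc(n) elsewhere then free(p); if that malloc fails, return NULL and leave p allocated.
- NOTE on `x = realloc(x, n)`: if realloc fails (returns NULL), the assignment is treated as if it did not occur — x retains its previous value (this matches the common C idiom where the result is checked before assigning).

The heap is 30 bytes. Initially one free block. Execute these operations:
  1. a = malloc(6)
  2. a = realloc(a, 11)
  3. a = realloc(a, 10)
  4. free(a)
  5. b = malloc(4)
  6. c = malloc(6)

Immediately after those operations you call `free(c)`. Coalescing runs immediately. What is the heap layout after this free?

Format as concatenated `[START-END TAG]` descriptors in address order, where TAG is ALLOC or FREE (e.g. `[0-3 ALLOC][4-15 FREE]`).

Op 1: a = malloc(6) -> a = 0; heap: [0-5 ALLOC][6-29 FREE]
Op 2: a = realloc(a, 11) -> a = 0; heap: [0-10 ALLOC][11-29 FREE]
Op 3: a = realloc(a, 10) -> a = 0; heap: [0-9 ALLOC][10-29 FREE]
Op 4: free(a) -> (freed a); heap: [0-29 FREE]
Op 5: b = malloc(4) -> b = 0; heap: [0-3 ALLOC][4-29 FREE]
Op 6: c = malloc(6) -> c = 4; heap: [0-3 ALLOC][4-9 ALLOC][10-29 FREE]
free(c): c = 4 -> block [4-9 ALLOC]; mark free, coalesce with adjacent free neighbors -> [0-3 ALLOC][4-29 FREE]

Answer: [0-3 ALLOC][4-29 FREE]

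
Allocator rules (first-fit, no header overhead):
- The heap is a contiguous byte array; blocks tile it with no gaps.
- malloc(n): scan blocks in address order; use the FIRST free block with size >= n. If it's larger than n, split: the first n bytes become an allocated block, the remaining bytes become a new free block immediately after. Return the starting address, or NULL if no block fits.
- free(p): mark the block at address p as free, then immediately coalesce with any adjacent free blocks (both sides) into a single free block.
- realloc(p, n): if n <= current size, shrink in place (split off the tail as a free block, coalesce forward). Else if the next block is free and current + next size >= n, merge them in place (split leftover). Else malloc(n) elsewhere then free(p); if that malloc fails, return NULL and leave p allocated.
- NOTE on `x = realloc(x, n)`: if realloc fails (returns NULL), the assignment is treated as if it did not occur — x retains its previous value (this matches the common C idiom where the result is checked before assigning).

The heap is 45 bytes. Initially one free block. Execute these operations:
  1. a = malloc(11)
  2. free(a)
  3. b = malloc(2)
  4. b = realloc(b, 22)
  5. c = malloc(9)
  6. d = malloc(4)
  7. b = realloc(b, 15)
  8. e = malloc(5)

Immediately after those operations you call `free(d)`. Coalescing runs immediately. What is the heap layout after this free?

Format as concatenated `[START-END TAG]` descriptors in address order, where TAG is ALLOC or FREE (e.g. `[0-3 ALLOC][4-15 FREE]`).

Answer: [0-14 ALLOC][15-19 ALLOC][20-21 FREE][22-30 ALLOC][31-44 FREE]

Derivation:
Op 1: a = malloc(11) -> a = 0; heap: [0-10 ALLOC][11-44 FREE]
Op 2: free(a) -> (freed a); heap: [0-44 FREE]
Op 3: b = malloc(2) -> b = 0; heap: [0-1 ALLOC][2-44 FREE]
Op 4: b = realloc(b, 22) -> b = 0; heap: [0-21 ALLOC][22-44 FREE]
Op 5: c = malloc(9) -> c = 22; heap: [0-21 ALLOC][22-30 ALLOC][31-44 FREE]
Op 6: d = malloc(4) -> d = 31; heap: [0-21 ALLOC][22-30 ALLOC][31-34 ALLOC][35-44 FREE]
Op 7: b = realloc(b, 15) -> b = 0; heap: [0-14 ALLOC][15-21 FREE][22-30 ALLOC][31-34 ALLOC][35-44 FREE]
Op 8: e = malloc(5) -> e = 15; heap: [0-14 ALLOC][15-19 ALLOC][20-21 FREE][22-30 ALLOC][31-34 ALLOC][35-44 FREE]
free(d): d = 31 -> block [31-34 ALLOC]; mark free, coalesce with adjacent free neighbors -> [0-14 ALLOC][15-19 ALLOC][20-21 FREE][22-30 ALLOC][31-44 FREE]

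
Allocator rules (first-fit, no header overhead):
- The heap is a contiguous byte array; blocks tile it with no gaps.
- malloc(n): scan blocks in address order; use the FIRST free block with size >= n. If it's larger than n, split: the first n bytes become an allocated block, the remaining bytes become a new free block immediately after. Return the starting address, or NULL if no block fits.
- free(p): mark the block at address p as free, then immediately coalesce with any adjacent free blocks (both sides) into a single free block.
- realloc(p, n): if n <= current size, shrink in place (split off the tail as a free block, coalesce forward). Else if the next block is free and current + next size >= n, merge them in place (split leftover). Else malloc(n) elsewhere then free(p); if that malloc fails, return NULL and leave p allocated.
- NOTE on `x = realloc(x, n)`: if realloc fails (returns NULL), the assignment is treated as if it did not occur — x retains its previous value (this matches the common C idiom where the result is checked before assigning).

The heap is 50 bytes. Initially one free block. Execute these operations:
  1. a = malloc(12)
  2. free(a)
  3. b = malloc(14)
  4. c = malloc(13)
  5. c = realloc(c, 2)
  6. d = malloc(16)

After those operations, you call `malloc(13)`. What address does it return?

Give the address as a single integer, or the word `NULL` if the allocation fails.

Answer: 32

Derivation:
Op 1: a = malloc(12) -> a = 0; heap: [0-11 ALLOC][12-49 FREE]
Op 2: free(a) -> (freed a); heap: [0-49 FREE]
Op 3: b = malloc(14) -> b = 0; heap: [0-13 ALLOC][14-49 FREE]
Op 4: c = malloc(13) -> c = 14; heap: [0-13 ALLOC][14-26 ALLOC][27-49 FREE]
Op 5: c = realloc(c, 2) -> c = 14; heap: [0-13 ALLOC][14-15 ALLOC][16-49 FREE]
Op 6: d = malloc(16) -> d = 16; heap: [0-13 ALLOC][14-15 ALLOC][16-31 ALLOC][32-49 FREE]
malloc(13): first-fit scan over [0-13 ALLOC][14-15 ALLOC][16-31 ALLOC][32-49 FREE] -> 32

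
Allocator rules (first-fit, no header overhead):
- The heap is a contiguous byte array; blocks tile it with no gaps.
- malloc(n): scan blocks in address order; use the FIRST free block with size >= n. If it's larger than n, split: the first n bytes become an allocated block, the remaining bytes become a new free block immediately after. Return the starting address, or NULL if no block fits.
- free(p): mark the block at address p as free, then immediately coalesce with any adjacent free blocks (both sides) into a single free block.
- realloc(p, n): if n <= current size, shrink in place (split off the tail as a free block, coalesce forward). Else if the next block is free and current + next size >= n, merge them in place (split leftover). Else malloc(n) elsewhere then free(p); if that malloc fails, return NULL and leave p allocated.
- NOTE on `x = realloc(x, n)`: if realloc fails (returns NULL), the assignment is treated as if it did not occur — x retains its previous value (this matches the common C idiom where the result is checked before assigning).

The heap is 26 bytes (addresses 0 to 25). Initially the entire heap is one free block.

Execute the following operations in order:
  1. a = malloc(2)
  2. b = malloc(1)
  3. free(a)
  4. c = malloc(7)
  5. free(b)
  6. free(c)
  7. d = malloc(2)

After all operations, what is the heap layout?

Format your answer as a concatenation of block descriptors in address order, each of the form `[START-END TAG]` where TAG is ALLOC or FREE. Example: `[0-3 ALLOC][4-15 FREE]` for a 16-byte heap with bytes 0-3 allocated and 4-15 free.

Answer: [0-1 ALLOC][2-25 FREE]

Derivation:
Op 1: a = malloc(2) -> a = 0; heap: [0-1 ALLOC][2-25 FREE]
Op 2: b = malloc(1) -> b = 2; heap: [0-1 ALLOC][2-2 ALLOC][3-25 FREE]
Op 3: free(a) -> (freed a); heap: [0-1 FREE][2-2 ALLOC][3-25 FREE]
Op 4: c = malloc(7) -> c = 3; heap: [0-1 FREE][2-2 ALLOC][3-9 ALLOC][10-25 FREE]
Op 5: free(b) -> (freed b); heap: [0-2 FREE][3-9 ALLOC][10-25 FREE]
Op 6: free(c) -> (freed c); heap: [0-25 FREE]
Op 7: d = malloc(2) -> d = 0; heap: [0-1 ALLOC][2-25 FREE]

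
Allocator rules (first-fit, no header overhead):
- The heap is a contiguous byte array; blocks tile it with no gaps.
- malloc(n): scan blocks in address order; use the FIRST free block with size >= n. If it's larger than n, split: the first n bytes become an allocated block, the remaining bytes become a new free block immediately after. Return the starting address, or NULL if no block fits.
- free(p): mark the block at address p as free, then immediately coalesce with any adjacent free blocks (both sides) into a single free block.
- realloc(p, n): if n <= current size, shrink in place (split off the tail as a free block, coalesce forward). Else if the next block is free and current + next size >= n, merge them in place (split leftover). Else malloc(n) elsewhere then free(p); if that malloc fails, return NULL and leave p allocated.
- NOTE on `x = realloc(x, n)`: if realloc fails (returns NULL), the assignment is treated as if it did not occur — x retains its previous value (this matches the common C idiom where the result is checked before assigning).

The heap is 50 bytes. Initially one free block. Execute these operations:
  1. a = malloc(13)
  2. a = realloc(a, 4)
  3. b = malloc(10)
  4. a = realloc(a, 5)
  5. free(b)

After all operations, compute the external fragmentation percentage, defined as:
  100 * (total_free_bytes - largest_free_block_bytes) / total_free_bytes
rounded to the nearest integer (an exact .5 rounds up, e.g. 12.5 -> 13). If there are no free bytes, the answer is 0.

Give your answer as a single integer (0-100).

Answer: 31

Derivation:
Op 1: a = malloc(13) -> a = 0; heap: [0-12 ALLOC][13-49 FREE]
Op 2: a = realloc(a, 4) -> a = 0; heap: [0-3 ALLOC][4-49 FREE]
Op 3: b = malloc(10) -> b = 4; heap: [0-3 ALLOC][4-13 ALLOC][14-49 FREE]
Op 4: a = realloc(a, 5) -> a = 14; heap: [0-3 FREE][4-13 ALLOC][14-18 ALLOC][19-49 FREE]
Op 5: free(b) -> (freed b); heap: [0-13 FREE][14-18 ALLOC][19-49 FREE]
Free blocks: [14 31] total_free=45 largest=31 -> 100*(45-31)/45 = 1400/45 ≈ 31.111 -> rounds to 31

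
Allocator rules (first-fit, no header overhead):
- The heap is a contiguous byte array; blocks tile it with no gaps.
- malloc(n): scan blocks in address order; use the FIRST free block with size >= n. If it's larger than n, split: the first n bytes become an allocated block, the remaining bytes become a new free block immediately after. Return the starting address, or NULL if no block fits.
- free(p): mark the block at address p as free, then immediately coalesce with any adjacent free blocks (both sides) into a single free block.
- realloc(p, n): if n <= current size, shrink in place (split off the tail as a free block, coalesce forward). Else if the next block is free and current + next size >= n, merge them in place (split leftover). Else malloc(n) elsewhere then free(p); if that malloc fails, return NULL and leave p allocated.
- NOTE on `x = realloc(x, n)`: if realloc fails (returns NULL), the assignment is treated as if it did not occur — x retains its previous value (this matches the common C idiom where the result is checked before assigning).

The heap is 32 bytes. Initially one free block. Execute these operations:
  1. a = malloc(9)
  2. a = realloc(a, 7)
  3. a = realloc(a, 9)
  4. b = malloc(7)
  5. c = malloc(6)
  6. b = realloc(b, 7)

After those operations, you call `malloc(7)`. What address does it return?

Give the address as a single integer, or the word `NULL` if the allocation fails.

Answer: 22

Derivation:
Op 1: a = malloc(9) -> a = 0; heap: [0-8 ALLOC][9-31 FREE]
Op 2: a = realloc(a, 7) -> a = 0; heap: [0-6 ALLOC][7-31 FREE]
Op 3: a = realloc(a, 9) -> a = 0; heap: [0-8 ALLOC][9-31 FREE]
Op 4: b = malloc(7) -> b = 9; heap: [0-8 ALLOC][9-15 ALLOC][16-31 FREE]
Op 5: c = malloc(6) -> c = 16; heap: [0-8 ALLOC][9-15 ALLOC][16-21 ALLOC][22-31 FREE]
Op 6: b = realloc(b, 7) -> b = 9; heap: [0-8 ALLOC][9-15 ALLOC][16-21 ALLOC][22-31 FREE]
malloc(7): first-fit scan over [0-8 ALLOC][9-15 ALLOC][16-21 ALLOC][22-31 FREE] -> 22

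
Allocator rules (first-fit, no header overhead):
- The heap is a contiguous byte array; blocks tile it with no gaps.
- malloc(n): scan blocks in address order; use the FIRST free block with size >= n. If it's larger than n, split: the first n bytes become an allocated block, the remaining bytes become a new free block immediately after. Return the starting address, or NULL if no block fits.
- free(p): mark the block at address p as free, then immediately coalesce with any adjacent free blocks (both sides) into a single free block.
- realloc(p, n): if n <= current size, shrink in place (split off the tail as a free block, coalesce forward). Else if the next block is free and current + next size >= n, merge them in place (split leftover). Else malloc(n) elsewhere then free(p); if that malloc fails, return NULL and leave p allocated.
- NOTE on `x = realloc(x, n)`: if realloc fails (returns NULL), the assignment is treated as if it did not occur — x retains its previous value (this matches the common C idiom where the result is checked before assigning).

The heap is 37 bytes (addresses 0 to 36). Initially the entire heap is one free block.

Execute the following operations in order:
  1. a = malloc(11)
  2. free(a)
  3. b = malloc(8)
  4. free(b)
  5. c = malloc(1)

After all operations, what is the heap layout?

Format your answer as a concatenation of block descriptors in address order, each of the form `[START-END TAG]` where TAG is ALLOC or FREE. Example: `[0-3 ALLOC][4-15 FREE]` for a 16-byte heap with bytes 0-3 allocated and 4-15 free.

Op 1: a = malloc(11) -> a = 0; heap: [0-10 ALLOC][11-36 FREE]
Op 2: free(a) -> (freed a); heap: [0-36 FREE]
Op 3: b = malloc(8) -> b = 0; heap: [0-7 ALLOC][8-36 FREE]
Op 4: free(b) -> (freed b); heap: [0-36 FREE]
Op 5: c = malloc(1) -> c = 0; heap: [0-0 ALLOC][1-36 FREE]

Answer: [0-0 ALLOC][1-36 FREE]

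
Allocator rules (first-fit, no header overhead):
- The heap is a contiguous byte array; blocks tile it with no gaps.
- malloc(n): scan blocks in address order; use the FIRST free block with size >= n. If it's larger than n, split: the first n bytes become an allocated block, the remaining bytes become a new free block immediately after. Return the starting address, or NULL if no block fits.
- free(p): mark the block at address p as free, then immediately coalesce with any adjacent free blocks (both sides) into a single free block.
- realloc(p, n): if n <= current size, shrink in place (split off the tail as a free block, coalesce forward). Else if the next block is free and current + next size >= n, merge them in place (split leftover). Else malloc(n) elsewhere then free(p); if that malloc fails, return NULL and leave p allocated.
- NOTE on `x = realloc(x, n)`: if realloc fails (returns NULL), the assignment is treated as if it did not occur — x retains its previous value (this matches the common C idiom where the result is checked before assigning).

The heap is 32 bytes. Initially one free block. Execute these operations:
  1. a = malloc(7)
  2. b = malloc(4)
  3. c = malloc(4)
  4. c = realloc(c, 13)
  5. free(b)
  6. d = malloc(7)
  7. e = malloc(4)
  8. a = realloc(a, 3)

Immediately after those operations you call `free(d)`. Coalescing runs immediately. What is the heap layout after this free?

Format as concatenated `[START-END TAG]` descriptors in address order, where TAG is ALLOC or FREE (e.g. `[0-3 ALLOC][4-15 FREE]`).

Op 1: a = malloc(7) -> a = 0; heap: [0-6 ALLOC][7-31 FREE]
Op 2: b = malloc(4) -> b = 7; heap: [0-6 ALLOC][7-10 ALLOC][11-31 FREE]
Op 3: c = malloc(4) -> c = 11; heap: [0-6 ALLOC][7-10 ALLOC][11-14 ALLOC][15-31 FREE]
Op 4: c = realloc(c, 13) -> c = 11; heap: [0-6 ALLOC][7-10 ALLOC][11-23 ALLOC][24-31 FREE]
Op 5: free(b) -> (freed b); heap: [0-6 ALLOC][7-10 FREE][11-23 ALLOC][24-31 FREE]
Op 6: d = malloc(7) -> d = 24; heap: [0-6 ALLOC][7-10 FREE][11-23 ALLOC][24-30 ALLOC][31-31 FREE]
Op 7: e = malloc(4) -> e = 7; heap: [0-6 ALLOC][7-10 ALLOC][11-23 ALLOC][24-30 ALLOC][31-31 FREE]
Op 8: a = realloc(a, 3) -> a = 0; heap: [0-2 ALLOC][3-6 FREE][7-10 ALLOC][11-23 ALLOC][24-30 ALLOC][31-31 FREE]
free(d): d = 24 -> block [24-30 ALLOC]; mark free, coalesce with adjacent free neighbors -> [0-2 ALLOC][3-6 FREE][7-10 ALLOC][11-23 ALLOC][24-31 FREE]

Answer: [0-2 ALLOC][3-6 FREE][7-10 ALLOC][11-23 ALLOC][24-31 FREE]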